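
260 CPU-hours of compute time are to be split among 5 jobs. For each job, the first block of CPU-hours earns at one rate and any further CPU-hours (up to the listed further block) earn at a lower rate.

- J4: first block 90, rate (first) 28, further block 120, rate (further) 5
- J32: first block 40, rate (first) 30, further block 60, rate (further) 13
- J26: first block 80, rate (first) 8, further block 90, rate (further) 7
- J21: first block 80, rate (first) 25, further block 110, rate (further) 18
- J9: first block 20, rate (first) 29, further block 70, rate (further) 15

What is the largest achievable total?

Rank every tier by rate: J32/T1 30 > J9/T1 29 > J4/T1 28 > J21/T1 25 > J21/T2 18 > J9/T2 15 > J32/T2 13 > J26/T1 8 > J26/T2 7 > J4/T2 5.
Fill J32 T1 block (40 at 30) — 220 left.
J9 T1 at 29: fill all 20 — 200 left.
J4 T1 at 28: fill all 90 — 110 left.
Fill J21 T1 block (80 at 25) — 30 left.
30 remain; put them into J21 T2 at 18.
Total = 30×40 + 29×20 + 28×90 + 25×80 + 18×30 = 6840.

6840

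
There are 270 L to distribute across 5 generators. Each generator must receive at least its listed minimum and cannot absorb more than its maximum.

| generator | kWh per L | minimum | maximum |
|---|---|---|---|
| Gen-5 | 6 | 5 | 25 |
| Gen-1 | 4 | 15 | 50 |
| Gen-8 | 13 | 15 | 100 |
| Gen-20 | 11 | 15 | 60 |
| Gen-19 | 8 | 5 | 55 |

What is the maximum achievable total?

2670

Meeting every minimum uses 5+15+15+15+5 = 55 L, leaving 215.
Order the generators by kWh per L: Gen-8 13 > Gen-20 11 > Gen-19 8 > Gen-5 6 > Gen-1 4.
Gen-8: +85 to 100 (cap) ; 130 left.
Gen-20 takes 45 more to reach its cap of 60 ; 85 left.
Gen-19 takes 50 more to reach its cap of 55 ; 35 left.
Gen-5: +20 to 25 (cap) ; 15 left.
Only 15 left; Gen-1 takes them to reach 30.
Total = 6×25 + 4×30 + 13×100 + 11×60 + 8×55 = 2670.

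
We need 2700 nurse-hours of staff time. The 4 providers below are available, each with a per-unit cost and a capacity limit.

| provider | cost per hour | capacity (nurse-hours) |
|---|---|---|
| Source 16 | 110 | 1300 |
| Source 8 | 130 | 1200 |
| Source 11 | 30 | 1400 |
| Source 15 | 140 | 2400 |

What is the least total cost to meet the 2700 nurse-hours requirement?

185000

Cheapest first:
Source 11 (30): use full 1400 → 1300 nurse-hours to go.
Source 16 (110): use full 1300 → 0 nurse-hours to go.
Source 8, Source 15: unused.
Cost = 1400×30 + 1300×110 = 185000.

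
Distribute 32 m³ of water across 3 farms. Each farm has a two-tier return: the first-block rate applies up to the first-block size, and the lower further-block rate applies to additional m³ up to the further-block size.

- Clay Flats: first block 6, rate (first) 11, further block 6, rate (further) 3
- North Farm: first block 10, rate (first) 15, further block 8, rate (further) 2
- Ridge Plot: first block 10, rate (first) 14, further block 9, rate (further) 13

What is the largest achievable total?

440

Rank every tier by rate: North Farm/first 15 > Ridge Plot/first 14 > Ridge Plot/second 13 > Clay Flats/first 11 > Clay Flats/second 3 > North Farm/second 2.
North Farm/first (15): +10 ; 22 left.
Ridge Plot first at 14: fill all 10 ; 12 left.
Ridge Plot second at 13: fill all 9 ; 3 left.
Clay Flats first at 11: only 3 left, fill 3.
Total = 15×10 + 14×10 + 13×9 + 11×3 = 440.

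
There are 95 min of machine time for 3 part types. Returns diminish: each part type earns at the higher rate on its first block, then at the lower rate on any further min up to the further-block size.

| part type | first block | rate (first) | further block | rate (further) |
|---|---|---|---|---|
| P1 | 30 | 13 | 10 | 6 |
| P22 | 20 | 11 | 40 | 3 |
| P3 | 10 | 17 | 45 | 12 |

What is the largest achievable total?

1210

Order all 6 blocks by rate: P3/tier1 17 > P1/tier1 13 > P3/tier2 12 > P22/tier1 11 > P1/tier2 6 > P22/tier2 3.
Fill P3 tier1 block (10 at 17) — 85 left.
Fill P1 tier1 block (30 at 13) — 55 left.
P3 tier2 at 12: fill all 45 — 10 left.
P22 tier1 at 11: only 10 left, fill 10.
Total = 17×10 + 13×30 + 12×45 + 11×10 = 1210.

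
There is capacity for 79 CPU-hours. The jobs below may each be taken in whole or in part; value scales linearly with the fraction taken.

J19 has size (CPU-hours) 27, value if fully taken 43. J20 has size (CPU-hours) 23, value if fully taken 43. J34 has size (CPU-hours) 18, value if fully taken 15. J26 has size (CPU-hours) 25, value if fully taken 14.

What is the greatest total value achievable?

107.16

Best value per unit of size first: J20 43/23≈1.87, J19 43/27≈1.59, J34 15/18≈0.833, J26 14/25≈0.56.
Take all of J20 (23 CPU-hours, value 43) ; 56 CPU-hours left.
All 27 CPU-hours of J19 fit (value 43) ; 29 remain.
J34: take in full, 18 CPU-hours for value 15 ; 11 left.
Only 11 CPU-hours remain; take 11/25 of J26 for value 14×11/25 = 6.16.
Total value = 107.16.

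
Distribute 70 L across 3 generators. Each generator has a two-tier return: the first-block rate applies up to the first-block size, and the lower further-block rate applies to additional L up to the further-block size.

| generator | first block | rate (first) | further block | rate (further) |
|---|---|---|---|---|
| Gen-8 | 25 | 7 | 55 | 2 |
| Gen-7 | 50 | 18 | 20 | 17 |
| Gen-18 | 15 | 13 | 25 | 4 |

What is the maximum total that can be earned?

1240

Rank every tier by rate: Gen-7/T1 18 > Gen-7/T2 17 > Gen-18/T1 13 > Gen-8/T1 7 > Gen-18/T2 4 > Gen-8/T2 2.
Gen-7 T1 at 18: fill all 50 → 20 left.
Gen-7/T2 (17): +20 → 0 left.
Total = 18×50 + 17×20 = 1240.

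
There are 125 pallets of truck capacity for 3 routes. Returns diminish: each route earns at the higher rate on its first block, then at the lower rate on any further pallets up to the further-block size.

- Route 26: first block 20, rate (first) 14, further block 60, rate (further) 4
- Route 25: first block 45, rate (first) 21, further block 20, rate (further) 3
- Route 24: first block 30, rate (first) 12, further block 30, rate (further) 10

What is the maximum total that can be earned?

Treat each block as its own option and order by rate: Route 25/first 21 > Route 26/first 14 > Route 24/first 12 > Route 24/second 10 > Route 26/second 4 > Route 25/second 3.
Route 25 first at 21: fill all 45 → 80 left.
Route 26 first at 14: fill all 20 → 60 left.
Route 24 first at 12: fill all 30 → 30 left.
Route 24/second (10): +30 → 0 left.
Total = 21×45 + 14×20 + 12×30 + 10×30 = 1885.

1885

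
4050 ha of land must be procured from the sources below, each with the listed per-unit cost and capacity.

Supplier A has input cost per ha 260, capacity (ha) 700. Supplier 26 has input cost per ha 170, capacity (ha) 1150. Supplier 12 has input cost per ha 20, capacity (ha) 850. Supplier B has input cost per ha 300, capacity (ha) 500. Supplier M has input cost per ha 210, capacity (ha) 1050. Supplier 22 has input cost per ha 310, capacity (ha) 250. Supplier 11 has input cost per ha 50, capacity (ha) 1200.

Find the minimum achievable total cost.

451000

Fill from the cheapest source first.
Supplier 12 (20): use full 850 → 3200 ha to go.
Supplier 11 (50): use full 1200 → 2000 ha to go.
Supplier 26 (170): use full 1150 → 850 ha to go.
Supplier M (210): take the remaining 850 → done.
Supplier A, Supplier B, Supplier 22: unused.
Cost = 850×20 + 1200×50 + 1150×170 + 850×210 = 451000.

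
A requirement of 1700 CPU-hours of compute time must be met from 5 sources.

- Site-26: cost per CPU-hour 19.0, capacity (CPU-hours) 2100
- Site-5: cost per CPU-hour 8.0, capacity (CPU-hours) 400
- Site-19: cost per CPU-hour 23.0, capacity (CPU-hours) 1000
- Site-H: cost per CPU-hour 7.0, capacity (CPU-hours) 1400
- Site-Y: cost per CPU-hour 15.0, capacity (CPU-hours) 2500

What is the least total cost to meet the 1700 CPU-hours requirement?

Cheapest first:
Take 1400 from Site-H at 7.0 ; need 300 more.
Site-5 (8.0): take the remaining 300 ; done.
Site-Y, Site-26, Site-19: unused.
Cost = 1400×7.0 + 300×8.0 = 12200.

12200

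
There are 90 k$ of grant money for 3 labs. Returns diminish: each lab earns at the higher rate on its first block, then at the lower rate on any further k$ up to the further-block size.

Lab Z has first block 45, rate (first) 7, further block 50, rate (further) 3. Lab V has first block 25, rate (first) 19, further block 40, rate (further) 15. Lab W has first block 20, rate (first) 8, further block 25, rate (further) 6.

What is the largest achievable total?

1270

Order all 6 blocks by rate: Lab V/tier1 19 > Lab V/tier2 15 > Lab W/tier1 8 > Lab Z/tier1 7 > Lab W/tier2 6 > Lab Z/tier2 3.
Lab V tier1 at 19: fill all 25 ; 65 left.
Lab V tier2 at 15: fill all 40 ; 25 left.
Lab W/tier1 (8): +20 ; 5 left.
Lab Z/tier1: +5 of 45 at 7; pool empty.
Total = 19×25 + 15×40 + 8×20 + 7×5 = 1270.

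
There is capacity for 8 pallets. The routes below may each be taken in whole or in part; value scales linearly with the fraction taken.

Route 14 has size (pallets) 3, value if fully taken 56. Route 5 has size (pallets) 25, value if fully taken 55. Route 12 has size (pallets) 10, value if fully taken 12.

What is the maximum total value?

Rank by value-to-size ratio: Route 14 56/3≈18.7, Route 5 55/25≈2.2, Route 12 12/10≈1.2.
Take all of Route 14 (3 pallets, value 56) — 5 pallets left.
5 pallets left: a 5/25 share of Route 5 gives 55×5/25 = 11.
Total value = 67.

67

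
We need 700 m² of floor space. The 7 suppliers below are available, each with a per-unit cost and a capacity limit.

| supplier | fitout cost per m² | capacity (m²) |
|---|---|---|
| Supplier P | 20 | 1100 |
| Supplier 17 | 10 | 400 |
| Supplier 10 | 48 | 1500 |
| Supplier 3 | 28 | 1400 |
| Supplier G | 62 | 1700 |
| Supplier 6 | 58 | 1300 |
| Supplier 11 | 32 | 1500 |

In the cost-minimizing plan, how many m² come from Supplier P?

Use suppliers in increasing cost order.
Supplier 17 at 10: take all 400 m² ; 300 still needed.
Supplier P at 20: take 300 of its 1100 ; requirement met.
Supplier 3, Supplier 11, Supplier 10, Supplier 6, Supplier G: unused.

300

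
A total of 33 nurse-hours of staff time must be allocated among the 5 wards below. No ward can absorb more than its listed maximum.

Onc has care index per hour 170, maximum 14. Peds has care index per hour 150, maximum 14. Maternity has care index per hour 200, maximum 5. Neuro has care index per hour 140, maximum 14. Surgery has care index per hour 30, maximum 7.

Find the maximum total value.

Order the wards by care index per hour: Maternity 200 > Onc 170 > Peds 150 > Neuro 140 > Surgery 30.
Maternity takes 5 to reach its cap of 5 — 28 left.
Onc takes 14 to reach its cap of 14 — 14 left.
Peds takes 14 to reach its cap of 14 — 0 left.
Total = 170×14 + 150×14 + 200×5 = 5480.

5480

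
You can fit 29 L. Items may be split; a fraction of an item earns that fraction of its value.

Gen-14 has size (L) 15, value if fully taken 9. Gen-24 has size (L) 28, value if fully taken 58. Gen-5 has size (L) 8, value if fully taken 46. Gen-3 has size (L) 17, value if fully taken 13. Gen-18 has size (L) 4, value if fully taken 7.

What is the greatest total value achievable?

89.5

Best value per unit of size first: Gen-5 46/8≈5.75, Gen-24 58/28≈2.07, Gen-18 7/4≈1.75, Gen-3 13/17≈0.765, Gen-14 9/15≈0.6.
Take all of Gen-5 (8 L, value 46) → 21 L left.
Fill the last 21 L with part of Gen-24: 21/28 of it earns 43.5.
Total value = 89.5.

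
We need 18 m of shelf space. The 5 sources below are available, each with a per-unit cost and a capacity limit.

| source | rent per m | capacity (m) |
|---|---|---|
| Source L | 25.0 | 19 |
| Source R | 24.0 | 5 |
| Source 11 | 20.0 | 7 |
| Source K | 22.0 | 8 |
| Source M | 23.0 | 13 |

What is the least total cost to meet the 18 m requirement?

385

Use sources in increasing cost order.
Take 7 from Source 11 at 20.0 ; need 11 more.
Source K at 22.0: take all 8 m ; 3 still needed.
Source M (23.0): take the remaining 3 ; done.
Source R, Source L: unused.
Cost = 7×20.0 + 8×22.0 + 3×23.0 = 385.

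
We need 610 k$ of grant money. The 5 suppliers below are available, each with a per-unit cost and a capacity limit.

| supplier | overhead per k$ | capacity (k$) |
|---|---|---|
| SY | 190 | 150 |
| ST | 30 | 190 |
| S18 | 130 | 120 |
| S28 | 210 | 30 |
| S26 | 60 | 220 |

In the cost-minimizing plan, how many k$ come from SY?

80

Fill from the cheapest supplier first.
Take 190 from ST at 30 — need 420 more.
S26 at 60: take all 220 k$ — 200 still needed.
Take 120 from S18 at 130 — need 80 more.
Take 80 from SY at 190 to finish.
S28: unused.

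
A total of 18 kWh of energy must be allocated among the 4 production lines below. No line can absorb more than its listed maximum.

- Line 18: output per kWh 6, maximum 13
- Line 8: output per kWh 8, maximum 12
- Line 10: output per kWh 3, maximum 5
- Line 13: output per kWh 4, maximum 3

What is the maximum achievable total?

Highest output per kWh first: Line 8 8 > Line 18 6 > Line 13 4 > Line 10 3.
Line 8: +12 to 12 (cap) → 6 left.
Line 18: +6 (room for 13) → 6. Pool exhausted.
Total = 6×6 + 8×12 = 132.

132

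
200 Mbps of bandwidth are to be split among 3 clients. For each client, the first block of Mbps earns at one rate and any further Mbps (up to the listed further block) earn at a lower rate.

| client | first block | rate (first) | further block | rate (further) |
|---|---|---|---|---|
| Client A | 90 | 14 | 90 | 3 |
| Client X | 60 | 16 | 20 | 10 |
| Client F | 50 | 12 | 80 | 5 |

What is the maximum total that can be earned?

2820

Rank every tier by rate: Client X/first 16 > Client A/first 14 > Client F/first 12 > Client X/second 10 > Client F/second 5 > Client A/second 3.
Fill Client X first block (60 at 16) ; 140 left.
Fill Client A first block (90 at 14) ; 50 left.
Fill Client F first block (50 at 12) ; 0 left.
Total = 16×60 + 14×90 + 12×50 = 2820.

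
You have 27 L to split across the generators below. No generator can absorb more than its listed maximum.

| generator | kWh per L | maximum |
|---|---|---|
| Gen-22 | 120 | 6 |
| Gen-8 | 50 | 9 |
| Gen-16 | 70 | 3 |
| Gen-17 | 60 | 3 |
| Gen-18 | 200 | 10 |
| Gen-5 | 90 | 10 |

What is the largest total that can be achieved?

Rank by kWh per L: Gen-18 200 > Gen-22 120 > Gen-5 90 > Gen-16 70 > Gen-17 60 > Gen-8 50.
Gen-18: +10 to 10 (cap) — 17 left.
Gen-22 takes 6 to reach its cap of 6 — 11 left.
Gen-5 takes 10 to reach its cap of 10 — 1 left.
Gen-16 has room for 3 but only 1 remain, so it gets 1.
Total = 120×6 + 70×1 + 200×10 + 90×10 = 3690.

3690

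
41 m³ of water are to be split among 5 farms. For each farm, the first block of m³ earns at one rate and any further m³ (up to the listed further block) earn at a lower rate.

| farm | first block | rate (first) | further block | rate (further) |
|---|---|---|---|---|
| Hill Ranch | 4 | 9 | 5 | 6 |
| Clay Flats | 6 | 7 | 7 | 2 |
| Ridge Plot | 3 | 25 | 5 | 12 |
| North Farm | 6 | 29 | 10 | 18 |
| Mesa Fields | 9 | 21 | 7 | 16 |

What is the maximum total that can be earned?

Rank every tier by rate: North Farm/T1 29 > Ridge Plot/T1 25 > Mesa Fields/T1 21 > North Farm/T2 18 > Mesa Fields/T2 16 > Ridge Plot/T2 12 > Hill Ranch/T1 9 > Clay Flats/T1 7 > Hill Ranch/T2 6 > Clay Flats/T2 2.
North Farm/T1 (29): +6 → 35 left.
Ridge Plot/T1 (25): +3 → 32 left.
Mesa Fields/T1 (21): +9 → 23 left.
North Farm T2 at 18: fill all 10 → 13 left.
Mesa Fields T2 at 16: fill all 7 → 6 left.
Ridge Plot T2 at 12: fill all 5 → 1 left.
Hill Ranch T1 at 9: only 1 left, fill 1.
Total = 29×6 + 25×3 + 21×9 + 18×10 + 16×7 + 12×5 + 9×1 = 799.

799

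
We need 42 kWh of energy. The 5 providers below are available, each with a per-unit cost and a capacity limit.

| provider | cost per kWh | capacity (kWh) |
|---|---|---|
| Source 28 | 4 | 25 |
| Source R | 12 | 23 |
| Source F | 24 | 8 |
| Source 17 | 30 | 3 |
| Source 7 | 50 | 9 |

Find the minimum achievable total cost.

Fill from the cheapest provider first.
Source 28 (4): use full 25 → 17 kWh to go.
Source R at 12: take 17 of its 23 → requirement met.
Source F, Source 17, Source 7: unused.
Cost = 25×4 + 17×12 = 304.

304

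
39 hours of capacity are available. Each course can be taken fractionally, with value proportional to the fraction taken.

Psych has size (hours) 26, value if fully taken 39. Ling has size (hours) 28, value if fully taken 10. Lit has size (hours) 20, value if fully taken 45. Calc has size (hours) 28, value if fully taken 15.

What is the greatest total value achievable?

Sort by value density: Lit 45/20≈2.25, Psych 39/26≈1.5, Calc 15/28≈0.536, Ling 10/28≈0.357.
All 20 hours of Lit fit (value 45) — 19 remain.
Only 19 hours remain; take 19/26 of Psych for value 39×19/26 = 28.5.
Total value = 73.5.

73.5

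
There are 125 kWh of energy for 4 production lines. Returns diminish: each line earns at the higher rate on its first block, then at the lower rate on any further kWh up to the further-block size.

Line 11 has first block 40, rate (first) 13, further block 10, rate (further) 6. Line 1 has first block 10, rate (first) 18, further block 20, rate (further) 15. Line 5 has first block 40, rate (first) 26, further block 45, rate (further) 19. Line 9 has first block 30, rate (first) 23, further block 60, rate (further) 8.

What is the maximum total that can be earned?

2765

Order all 8 blocks by rate: Line 5/first 26 > Line 9/first 23 > Line 5/second 19 > Line 1/first 18 > Line 1/second 15 > Line 11/first 13 > Line 9/second 8 > Line 11/second 6.
Line 5 first at 26: fill all 40 — 85 left.
Fill Line 9 first block (30 at 23) — 55 left.
Fill Line 5 second block (45 at 19) — 10 left.
Line 1 first at 18: fill all 10 — 0 left.
Total = 26×40 + 23×30 + 19×45 + 18×10 = 2765.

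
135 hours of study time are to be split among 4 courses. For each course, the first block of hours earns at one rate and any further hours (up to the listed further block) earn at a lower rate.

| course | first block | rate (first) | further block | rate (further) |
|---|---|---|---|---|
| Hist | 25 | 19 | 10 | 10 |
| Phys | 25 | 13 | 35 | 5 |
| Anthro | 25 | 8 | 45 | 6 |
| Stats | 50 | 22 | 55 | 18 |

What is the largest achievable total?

Order all 8 blocks by rate: Stats/tier1 22 > Hist/tier1 19 > Stats/tier2 18 > Phys/tier1 13 > Hist/tier2 10 > Anthro/tier1 8 > Anthro/tier2 6 > Phys/tier2 5.
Stats tier1 at 22: fill all 50 — 85 left.
Hist tier1 at 19: fill all 25 — 60 left.
Stats tier2 at 18: fill all 55 — 5 left.
5 remain; put them into Phys tier1 at 13.
Total = 22×50 + 19×25 + 18×55 + 13×5 = 2630.

2630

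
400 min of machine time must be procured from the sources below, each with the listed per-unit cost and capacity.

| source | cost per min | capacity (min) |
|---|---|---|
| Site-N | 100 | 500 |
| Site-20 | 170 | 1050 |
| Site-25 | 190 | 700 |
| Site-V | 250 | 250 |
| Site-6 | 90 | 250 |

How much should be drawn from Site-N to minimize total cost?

Cheapest first:
Site-6 at 90: take all 250 min — 150 still needed.
Site-N at 100: take 150 of its 500 — requirement met.
Site-20, Site-25, Site-V: unused.

150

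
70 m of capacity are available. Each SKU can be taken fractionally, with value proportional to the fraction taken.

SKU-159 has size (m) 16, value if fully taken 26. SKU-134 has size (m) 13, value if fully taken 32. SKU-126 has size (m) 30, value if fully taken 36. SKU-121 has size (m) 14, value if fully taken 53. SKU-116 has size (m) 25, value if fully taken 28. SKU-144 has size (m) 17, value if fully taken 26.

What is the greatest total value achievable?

Best value per unit of size first: SKU-121 53/14≈3.79, SKU-134 32/13≈2.46, SKU-159 26/16≈1.62, SKU-144 26/17≈1.53, SKU-126 36/30≈1.2, SKU-116 28/25≈1.12.
Take all of SKU-121 (14 m, value 53) → 56 m left.
Take all of SKU-134 (13 m, value 32) → 43 m left.
All 16 m of SKU-159 fit (value 26) → 27 remain.
All 17 m of SKU-144 fit (value 26) → 10 remain.
10 m left: a 10/30 share of SKU-126 gives 36×10/30 = 12.
Total value = 149.

149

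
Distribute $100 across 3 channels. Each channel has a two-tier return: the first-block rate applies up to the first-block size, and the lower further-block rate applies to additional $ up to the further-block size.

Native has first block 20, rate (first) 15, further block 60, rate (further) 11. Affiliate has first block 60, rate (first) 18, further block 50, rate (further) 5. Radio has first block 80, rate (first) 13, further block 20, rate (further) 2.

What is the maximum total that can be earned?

Order all 6 blocks by rate: Affiliate/T1 18 > Native/T1 15 > Radio/T1 13 > Native/T2 11 > Affiliate/T2 5 > Radio/T2 2.
Affiliate/T1 (18): +60 → 40 left.
Native T1 at 15: fill all 20 → 20 left.
20 remain; put them into Radio T1 at 13.
Total = 18×60 + 15×20 + 13×20 = 1640.

1640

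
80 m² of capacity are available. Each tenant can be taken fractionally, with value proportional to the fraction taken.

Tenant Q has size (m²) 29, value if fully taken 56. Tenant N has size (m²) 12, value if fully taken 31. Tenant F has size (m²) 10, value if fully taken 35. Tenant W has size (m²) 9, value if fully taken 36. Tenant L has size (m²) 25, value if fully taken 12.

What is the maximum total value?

167.6

Sort by value density: Tenant W 36/9≈4, Tenant F 35/10≈3.5, Tenant N 31/12≈2.58, Tenant Q 56/29≈1.93, Tenant L 12/25≈0.48.
All 9 m² of Tenant W fit (value 36) ; 71 remain.
All 10 m² of Tenant F fit (value 35) ; 61 remain.
All 12 m² of Tenant N fit (value 31) ; 49 remain.
All 29 m² of Tenant Q fit (value 56) ; 20 remain.
Fill the last 20 m² with part of Tenant L: 20/25 of it earns 9.6.
Total value = 167.6.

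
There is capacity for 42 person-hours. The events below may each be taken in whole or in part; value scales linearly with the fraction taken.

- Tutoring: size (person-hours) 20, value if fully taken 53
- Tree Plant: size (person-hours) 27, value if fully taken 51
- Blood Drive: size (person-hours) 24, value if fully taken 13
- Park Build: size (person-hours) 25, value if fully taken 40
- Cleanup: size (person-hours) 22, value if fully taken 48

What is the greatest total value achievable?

101

Rank by value-to-size ratio: Tutoring 53/20≈2.65, Cleanup 48/22≈2.18, Tree Plant 51/27≈1.89, Park Build 40/25≈1.6, Blood Drive 13/24≈0.542.
Tutoring: take in full, 20 person-hours for value 53 → 22 left.
Take all of Cleanup (22 person-hours, value 48) → 0 person-hours left.
Total value = 101.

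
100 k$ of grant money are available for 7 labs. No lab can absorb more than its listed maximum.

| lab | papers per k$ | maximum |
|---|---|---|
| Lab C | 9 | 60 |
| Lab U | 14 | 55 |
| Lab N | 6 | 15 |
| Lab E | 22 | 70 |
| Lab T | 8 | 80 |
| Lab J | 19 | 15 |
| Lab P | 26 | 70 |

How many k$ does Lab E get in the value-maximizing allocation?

Highest papers per k$ first: Lab P 26 > Lab E 22 > Lab J 19 > Lab U 14 > Lab C 9 > Lab T 8 > Lab N 6.
Give Lab P 70 to hit its cap of 70 → 30 left.
Only 30 left; Lab E takes them to reach 30.

30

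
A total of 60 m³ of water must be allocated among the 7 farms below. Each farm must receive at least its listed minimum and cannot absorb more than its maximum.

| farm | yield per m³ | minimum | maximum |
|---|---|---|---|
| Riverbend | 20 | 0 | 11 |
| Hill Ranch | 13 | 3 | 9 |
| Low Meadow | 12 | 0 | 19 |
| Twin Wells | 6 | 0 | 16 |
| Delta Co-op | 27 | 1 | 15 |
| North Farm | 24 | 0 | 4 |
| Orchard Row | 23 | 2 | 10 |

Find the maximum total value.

Meeting every minimum uses 0+3+0+0+1+0+2 = 6 m³, leaving 54.
Highest yield per m³ first: Delta Co-op 27 > North Farm 24 > Orchard Row 23 > Riverbend 20 > Hill Ranch 13 > Low Meadow 12 > Twin Wells 6.
Delta Co-op takes 14 more to reach its cap of 15 — 40 left.
North Farm takes 4 more to reach its cap of 4 — 36 left.
Orchard Row takes 8 more to reach its cap of 10 — 28 left.
Riverbend: +11 to 11 (cap) — 17 left.
Give Hill Ranch 6 more to hit its cap of 9 — 11 left.
Low Meadow: +11 (room for 19) → 11. Pool exhausted.
Total = 20×11 + 13×9 + 12×11 + 27×15 + 24×4 + 23×10 = 1200.

1200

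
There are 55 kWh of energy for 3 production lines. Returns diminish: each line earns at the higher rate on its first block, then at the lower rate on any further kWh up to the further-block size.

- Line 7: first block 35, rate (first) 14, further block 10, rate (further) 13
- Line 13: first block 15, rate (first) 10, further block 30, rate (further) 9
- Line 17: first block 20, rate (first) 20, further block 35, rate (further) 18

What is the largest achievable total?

1030

Treat each block as its own option and order by rate: Line 17/first 20 > Line 17/second 18 > Line 7/first 14 > Line 7/second 13 > Line 13/first 10 > Line 13/second 9.
Fill Line 17 first block (20 at 20) ; 35 left.
Fill Line 17 second block (35 at 18) ; 0 left.
Total = 20×20 + 18×35 = 1030.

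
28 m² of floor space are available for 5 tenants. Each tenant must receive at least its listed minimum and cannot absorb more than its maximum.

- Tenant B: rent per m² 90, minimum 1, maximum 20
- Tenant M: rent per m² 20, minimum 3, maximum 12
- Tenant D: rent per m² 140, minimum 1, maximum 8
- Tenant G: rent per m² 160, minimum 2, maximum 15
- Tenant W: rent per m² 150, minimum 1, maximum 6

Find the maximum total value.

3870

Meeting every minimum uses 1+3+1+2+1 = 8 m², leaving 20.
Rank by rent per m²: Tenant G 160 > Tenant W 150 > Tenant D 140 > Tenant B 90 > Tenant M 20.
Tenant G takes 13 more to reach its cap of 15 ; 7 left.
Tenant W: +5 to 6 (cap) ; 2 left.
Only 2 left; Tenant D takes them to reach 3.
Total = 90×1 + 20×3 + 140×3 + 160×15 + 150×6 = 3870.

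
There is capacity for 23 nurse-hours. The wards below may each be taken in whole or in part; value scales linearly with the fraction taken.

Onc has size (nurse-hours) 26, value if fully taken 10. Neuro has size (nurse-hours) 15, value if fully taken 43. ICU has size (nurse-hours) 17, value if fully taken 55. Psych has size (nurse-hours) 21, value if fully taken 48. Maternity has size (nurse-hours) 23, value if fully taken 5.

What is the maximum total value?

Best value per unit of size first: ICU 55/17≈3.24, Neuro 43/15≈2.87, Psych 48/21≈2.29, Onc 10/26≈0.385, Maternity 5/23≈0.217.
Take all of ICU (17 nurse-hours, value 55) → 6 nurse-hours left.
6 nurse-hours left: a 6/15 share of Neuro gives 43×6/15 = 17.2.
Total value = 72.2.

72.2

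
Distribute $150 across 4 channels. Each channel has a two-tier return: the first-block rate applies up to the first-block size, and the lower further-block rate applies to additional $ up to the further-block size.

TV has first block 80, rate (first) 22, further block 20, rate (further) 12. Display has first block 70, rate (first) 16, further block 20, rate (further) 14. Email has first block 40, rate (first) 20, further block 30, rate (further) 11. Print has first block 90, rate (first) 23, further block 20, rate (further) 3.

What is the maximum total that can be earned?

Order all 8 blocks by rate: Print/first 23 > TV/first 22 > Email/first 20 > Display/first 16 > Display/second 14 > TV/second 12 > Email/second 11 > Print/second 3.
Fill Print first block (90 at 23) — 60 left.
TV/first: +60 of 80 at 22; pool empty.
Total = 23×90 + 22×60 = 3390.

3390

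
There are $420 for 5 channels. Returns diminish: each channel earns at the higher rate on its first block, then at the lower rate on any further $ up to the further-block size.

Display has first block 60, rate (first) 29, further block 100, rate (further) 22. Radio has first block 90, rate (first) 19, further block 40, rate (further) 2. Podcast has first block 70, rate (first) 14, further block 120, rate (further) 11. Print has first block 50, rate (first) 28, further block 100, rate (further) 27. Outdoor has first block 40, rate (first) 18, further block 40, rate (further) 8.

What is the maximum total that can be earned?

10110

Rank every tier by rate: Display/tier1 29 > Print/tier1 28 > Print/tier2 27 > Display/tier2 22 > Radio/tier1 19 > Outdoor/tier1 18 > Podcast/tier1 14 > Podcast/tier2 11 > Outdoor/tier2 8 > Radio/tier2 2.
Display tier1 at 29: fill all 60 — 360 left.
Print tier1 at 28: fill all 50 — 310 left.
Fill Print tier2 block (100 at 27) — 210 left.
Display tier2 at 22: fill all 100 — 110 left.
Radio tier1 at 19: fill all 90 — 20 left.
Outdoor/tier1: +20 of 40 at 18; pool empty.
Total = 29×60 + 28×50 + 27×100 + 22×100 + 19×90 + 18×20 = 10110.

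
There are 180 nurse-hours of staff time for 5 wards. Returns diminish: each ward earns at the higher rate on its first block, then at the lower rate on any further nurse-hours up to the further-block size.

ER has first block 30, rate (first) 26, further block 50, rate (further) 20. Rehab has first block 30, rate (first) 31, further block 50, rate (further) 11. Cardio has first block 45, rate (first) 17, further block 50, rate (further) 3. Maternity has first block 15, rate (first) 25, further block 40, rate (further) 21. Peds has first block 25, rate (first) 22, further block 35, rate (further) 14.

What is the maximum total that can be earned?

Treat each block as its own option and order by rate: Rehab/first 31 > ER/first 26 > Maternity/first 25 > Peds/first 22 > Maternity/second 21 > ER/second 20 > Cardio/first 17 > Peds/second 14 > Rehab/second 11 > Cardio/second 3.
Rehab/first (31): +30 — 150 left.
Fill ER first block (30 at 26) — 120 left.
Fill Maternity first block (15 at 25) — 105 left.
Fill Peds first block (25 at 22) — 80 left.
Maternity second at 21: fill all 40 — 40 left.
40 remain; put them into ER second at 20.
Total = 31×30 + 26×30 + 25×15 + 22×25 + 21×40 + 20×40 = 4275.

4275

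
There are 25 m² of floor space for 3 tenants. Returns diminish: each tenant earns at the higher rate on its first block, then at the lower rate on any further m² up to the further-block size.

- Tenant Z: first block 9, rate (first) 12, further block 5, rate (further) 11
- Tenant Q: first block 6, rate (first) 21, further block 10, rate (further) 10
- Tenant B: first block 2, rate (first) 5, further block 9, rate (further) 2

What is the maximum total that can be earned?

339

Order all 6 blocks by rate: Tenant Q/tier1 21 > Tenant Z/tier1 12 > Tenant Z/tier2 11 > Tenant Q/tier2 10 > Tenant B/tier1 5 > Tenant B/tier2 2.
Tenant Q tier1 at 21: fill all 6 — 19 left.
Fill Tenant Z tier1 block (9 at 12) — 10 left.
Tenant Z/tier2 (11): +5 — 5 left.
Tenant Q/tier2: +5 of 10 at 10; pool empty.
Total = 21×6 + 12×9 + 11×5 + 10×5 = 339.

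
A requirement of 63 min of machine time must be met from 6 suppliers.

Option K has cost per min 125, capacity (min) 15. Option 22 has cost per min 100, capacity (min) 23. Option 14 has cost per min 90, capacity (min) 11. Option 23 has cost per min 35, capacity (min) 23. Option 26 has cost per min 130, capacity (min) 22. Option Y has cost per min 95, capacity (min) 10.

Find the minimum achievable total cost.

4645

Cheapest first:
Take 23 from Option 23 at 35 — need 40 more.
Take 11 from Option 14 at 90 — need 29 more.
Option Y (95): use full 10 — 19 min to go.
Option 22 at 100: take 19 of its 23 — requirement met.
Option K, Option 26: unused.
Cost = 23×35 + 11×90 + 10×95 + 19×100 = 4645.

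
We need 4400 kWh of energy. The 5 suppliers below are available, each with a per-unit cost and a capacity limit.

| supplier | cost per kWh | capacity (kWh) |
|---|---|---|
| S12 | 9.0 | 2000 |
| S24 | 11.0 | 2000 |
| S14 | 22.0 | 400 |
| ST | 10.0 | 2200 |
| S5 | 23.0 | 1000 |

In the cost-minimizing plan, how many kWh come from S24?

Cheapest first:
Take 2000 from S12 at 9.0 ; need 2400 more.
ST at 10.0: take all 2200 kWh ; 200 still needed.
S24 (11.0): take the remaining 200 ; done.
S14, S5: unused.

200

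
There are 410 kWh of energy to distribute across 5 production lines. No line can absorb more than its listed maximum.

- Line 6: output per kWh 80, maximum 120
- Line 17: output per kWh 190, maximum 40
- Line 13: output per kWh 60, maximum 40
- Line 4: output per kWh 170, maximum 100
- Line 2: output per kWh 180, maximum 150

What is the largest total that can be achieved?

Order the production lines by output per kWh: Line 17 190 > Line 2 180 > Line 4 170 > Line 6 80 > Line 13 60.
Line 17 takes 40 to reach its cap of 40 ; 370 left.
Give Line 2 150 to hit its cap of 150 ; 220 left.
Line 4 takes 100 to reach its cap of 100 ; 120 left.
Line 6: +120 to 120 (cap) ; 0 left.
Total = 80×120 + 190×40 + 170×100 + 180×150 = 61200.

61200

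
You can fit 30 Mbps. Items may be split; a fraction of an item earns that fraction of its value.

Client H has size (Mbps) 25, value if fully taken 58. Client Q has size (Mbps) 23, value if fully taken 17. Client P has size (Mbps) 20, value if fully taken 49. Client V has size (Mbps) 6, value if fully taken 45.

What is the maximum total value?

103.28

Rank by value-to-size ratio: Client V 45/6≈7.5, Client P 49/20≈2.45, Client H 58/25≈2.32, Client Q 17/23≈0.739.
Client V: take in full, 6 Mbps for value 45 → 24 left.
Take all of Client P (20 Mbps, value 49) → 4 Mbps left.
4 Mbps left: a 4/25 share of Client H gives 58×4/25 = 9.28.
Total value = 103.28.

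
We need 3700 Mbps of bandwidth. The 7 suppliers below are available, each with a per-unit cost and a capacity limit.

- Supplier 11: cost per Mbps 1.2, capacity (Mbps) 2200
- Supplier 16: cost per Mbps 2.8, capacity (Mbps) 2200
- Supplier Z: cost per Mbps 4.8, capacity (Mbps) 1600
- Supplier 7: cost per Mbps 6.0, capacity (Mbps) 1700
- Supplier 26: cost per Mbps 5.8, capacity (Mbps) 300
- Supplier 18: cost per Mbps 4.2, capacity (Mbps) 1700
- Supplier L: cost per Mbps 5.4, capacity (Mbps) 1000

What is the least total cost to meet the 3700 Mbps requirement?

6840

Cheapest first:
Supplier 11 (1.2): use full 2200 → 1500 Mbps to go.
Take 1500 from Supplier 16 at 2.8 to finish.
Supplier 18, Supplier Z, Supplier L, Supplier 26, Supplier 7: unused.
Cost = 2200×1.2 + 1500×2.8 = 6840.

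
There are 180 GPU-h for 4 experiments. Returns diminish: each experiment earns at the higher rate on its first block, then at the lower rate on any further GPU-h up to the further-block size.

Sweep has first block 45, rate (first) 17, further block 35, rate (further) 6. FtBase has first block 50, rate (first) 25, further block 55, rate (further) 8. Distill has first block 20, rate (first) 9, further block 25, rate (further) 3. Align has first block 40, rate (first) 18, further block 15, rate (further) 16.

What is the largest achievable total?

Treat each block as its own option and order by rate: FtBase/T1 25 > Align/T1 18 > Sweep/T1 17 > Align/T2 16 > Distill/T1 9 > FtBase/T2 8 > Sweep/T2 6 > Distill/T2 3.
FtBase T1 at 25: fill all 50 ; 130 left.
Fill Align T1 block (40 at 18) ; 90 left.
Sweep T1 at 17: fill all 45 ; 45 left.
Align T2 at 16: fill all 15 ; 30 left.
Fill Distill T1 block (20 at 9) ; 10 left.
FtBase T2 at 8: only 10 left, fill 10.
Total = 25×50 + 18×40 + 17×45 + 16×15 + 9×20 + 8×10 = 3235.

3235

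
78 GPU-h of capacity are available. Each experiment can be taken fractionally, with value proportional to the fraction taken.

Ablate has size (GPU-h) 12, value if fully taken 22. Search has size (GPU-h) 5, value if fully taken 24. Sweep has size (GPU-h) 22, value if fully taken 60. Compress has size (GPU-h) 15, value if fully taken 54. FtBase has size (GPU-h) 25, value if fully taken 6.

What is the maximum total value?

Rank by value-to-size ratio: Search 24/5≈4.8, Compress 54/15≈3.6, Sweep 60/22≈2.73, Ablate 22/12≈1.83, FtBase 6/25≈0.24.
All 5 GPU-h of Search fit (value 24) ; 73 remain.
Compress: take in full, 15 GPU-h for value 54 ; 58 left.
Take all of Sweep (22 GPU-h, value 60) ; 36 GPU-h left.
Take all of Ablate (12 GPU-h, value 22) ; 24 GPU-h left.
Fill the last 24 GPU-h with part of FtBase: 24/25 of it earns 5.76.
Total value = 165.76.

165.76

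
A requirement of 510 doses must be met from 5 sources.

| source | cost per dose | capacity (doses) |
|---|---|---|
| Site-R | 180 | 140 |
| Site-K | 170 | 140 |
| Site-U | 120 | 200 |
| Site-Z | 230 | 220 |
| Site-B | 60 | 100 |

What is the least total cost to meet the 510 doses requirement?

66400

Use sources in increasing cost order.
Site-B (60): use full 100 → 410 doses to go.
Take 200 from Site-U at 120 → need 210 more.
Site-K at 170: take all 140 doses → 70 still needed.
Site-R at 180: take 70 of its 140 → requirement met.
Site-Z: unused.
Cost = 100×60 + 200×120 + 140×170 + 70×180 = 66400.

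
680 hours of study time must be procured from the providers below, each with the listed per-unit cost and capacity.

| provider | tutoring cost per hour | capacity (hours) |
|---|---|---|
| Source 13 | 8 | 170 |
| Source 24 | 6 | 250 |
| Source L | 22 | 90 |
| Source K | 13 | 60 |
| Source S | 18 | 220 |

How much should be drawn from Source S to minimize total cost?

200

Fill from the cheapest provider first.
Source 24 (6): use full 250 — 430 hours to go.
Source 13 at 8: take all 170 hours — 260 still needed.
Source K (13): use full 60 — 200 hours to go.
Source S (18): take the remaining 200 — done.
Source L: unused.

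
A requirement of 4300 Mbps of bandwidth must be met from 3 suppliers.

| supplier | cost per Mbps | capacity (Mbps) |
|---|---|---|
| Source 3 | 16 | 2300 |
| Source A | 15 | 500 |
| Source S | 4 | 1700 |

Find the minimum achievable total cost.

47900

Cheapest first:
Source S at 4: take all 1700 Mbps → 2600 still needed.
Source A (15): use full 500 → 2100 Mbps to go.
Take 2100 from Source 3 at 16 to finish.
Cost = 1700×4 + 500×15 + 2100×16 = 47900.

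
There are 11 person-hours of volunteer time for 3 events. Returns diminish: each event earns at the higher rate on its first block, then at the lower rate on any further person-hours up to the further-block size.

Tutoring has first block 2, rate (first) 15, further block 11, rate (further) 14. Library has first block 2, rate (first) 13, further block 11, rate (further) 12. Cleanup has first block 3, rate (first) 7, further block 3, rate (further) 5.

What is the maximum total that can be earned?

156

Treat each block as its own option and order by rate: Tutoring/tier1 15 > Tutoring/tier2 14 > Library/tier1 13 > Library/tier2 12 > Cleanup/tier1 7 > Cleanup/tier2 5.
Fill Tutoring tier1 block (2 at 15) — 9 left.
Tutoring tier2 at 14: only 9 left, fill 9.
Total = 15×2 + 14×9 = 156.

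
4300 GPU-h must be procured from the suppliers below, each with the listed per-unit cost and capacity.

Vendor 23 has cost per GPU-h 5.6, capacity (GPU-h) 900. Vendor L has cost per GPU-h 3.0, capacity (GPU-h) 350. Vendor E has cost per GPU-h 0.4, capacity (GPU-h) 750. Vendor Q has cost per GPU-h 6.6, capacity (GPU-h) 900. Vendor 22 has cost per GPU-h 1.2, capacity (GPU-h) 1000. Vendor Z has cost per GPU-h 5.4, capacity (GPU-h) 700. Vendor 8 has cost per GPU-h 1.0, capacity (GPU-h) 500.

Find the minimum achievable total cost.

12530

Fill from the cheapest supplier first.
Vendor E at 0.4: take all 750 GPU-h → 3550 still needed.
Take 500 from Vendor 8 at 1.0 → need 3050 more.
Vendor 22 at 1.2: take all 1000 GPU-h → 2050 still needed.
Take 350 from Vendor L at 3.0 → need 1700 more.
Vendor Z at 5.4: take all 700 GPU-h → 1000 still needed.
Vendor 23 at 5.6: take all 900 GPU-h → 100 still needed.
Take 100 from Vendor Q at 6.6 to finish.
Cost = 750×0.4 + 500×1.0 + 1000×1.2 + 350×3.0 + 700×5.4 + 900×5.6 + 100×6.6 = 12530.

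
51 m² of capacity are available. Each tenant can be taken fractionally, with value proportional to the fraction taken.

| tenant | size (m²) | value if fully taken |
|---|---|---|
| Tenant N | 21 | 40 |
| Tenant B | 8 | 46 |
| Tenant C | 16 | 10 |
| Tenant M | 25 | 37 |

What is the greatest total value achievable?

Sort by value density: Tenant B 46/8≈5.75, Tenant N 40/21≈1.9, Tenant M 37/25≈1.48, Tenant C 10/16≈0.625.
All 8 m² of Tenant B fit (value 46) — 43 remain.
Take all of Tenant N (21 m², value 40) — 22 m² left.
Only 22 m² remain; take 22/25 of Tenant M for value 37×22/25 = 32.56.
Total value = 118.56.

118.56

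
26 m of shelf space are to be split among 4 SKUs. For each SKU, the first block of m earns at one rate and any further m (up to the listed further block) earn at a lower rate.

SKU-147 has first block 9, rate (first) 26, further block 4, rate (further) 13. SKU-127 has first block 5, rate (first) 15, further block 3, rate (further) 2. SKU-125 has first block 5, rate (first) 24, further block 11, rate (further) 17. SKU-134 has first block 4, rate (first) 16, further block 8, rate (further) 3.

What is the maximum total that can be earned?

Treat each block as its own option and order by rate: SKU-147/tier1 26 > SKU-125/tier1 24 > SKU-125/tier2 17 > SKU-134/tier1 16 > SKU-127/tier1 15 > SKU-147/tier2 13 > SKU-134/tier2 3 > SKU-127/tier2 2.
SKU-147 tier1 at 26: fill all 9 ; 17 left.
SKU-125 tier1 at 24: fill all 5 ; 12 left.
SKU-125 tier2 at 17: fill all 11 ; 1 left.
SKU-134/tier1: +1 of 4 at 16; pool empty.
Total = 26×9 + 24×5 + 17×11 + 16×1 = 557.

557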